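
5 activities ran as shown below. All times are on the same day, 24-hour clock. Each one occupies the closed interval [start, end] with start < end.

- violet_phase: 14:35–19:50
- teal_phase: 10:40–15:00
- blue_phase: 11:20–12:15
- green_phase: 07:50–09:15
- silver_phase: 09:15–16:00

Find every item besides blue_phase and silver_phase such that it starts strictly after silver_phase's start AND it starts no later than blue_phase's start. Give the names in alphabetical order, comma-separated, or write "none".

teal_phase

Conditions: its start is strictly after silver_phase's start (X.start > 09:15) AND its start is no later than blue_phase's start (X.start <= 11:20).
green_phase: start 07:50 > 09:15? ✗; start 07:50 <= 11:20? ✓ → no.
teal_phase: start 10:40 > 09:15? ✓; start 10:40 <= 11:20? ✓ → yes.
violet_phase: start 14:35 > 09:15? ✓; start 14:35 <= 11:20? ✗ → no.
Result: teal_phase.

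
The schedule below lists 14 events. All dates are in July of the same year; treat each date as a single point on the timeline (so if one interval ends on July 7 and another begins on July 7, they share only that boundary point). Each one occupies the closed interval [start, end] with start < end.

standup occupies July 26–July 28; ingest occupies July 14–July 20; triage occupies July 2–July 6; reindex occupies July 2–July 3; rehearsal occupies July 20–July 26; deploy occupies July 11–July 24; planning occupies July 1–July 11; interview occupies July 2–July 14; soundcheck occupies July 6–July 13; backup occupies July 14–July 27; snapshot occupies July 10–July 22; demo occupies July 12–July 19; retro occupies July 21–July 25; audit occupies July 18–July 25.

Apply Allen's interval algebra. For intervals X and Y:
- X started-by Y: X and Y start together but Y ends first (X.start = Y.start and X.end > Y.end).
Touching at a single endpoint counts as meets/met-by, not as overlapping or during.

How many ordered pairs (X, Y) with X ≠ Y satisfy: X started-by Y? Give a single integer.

Checking all 182 ordered pairs for relation 'started-by'; matching pairs in alphabetical order:
(backup, ingest): backup started-by ingest ✓
(interview, reindex): interview started-by reindex ✓
(interview, triage): interview started-by triage ✓
(triage, reindex): triage started-by reindex ✓
Count: 4.

4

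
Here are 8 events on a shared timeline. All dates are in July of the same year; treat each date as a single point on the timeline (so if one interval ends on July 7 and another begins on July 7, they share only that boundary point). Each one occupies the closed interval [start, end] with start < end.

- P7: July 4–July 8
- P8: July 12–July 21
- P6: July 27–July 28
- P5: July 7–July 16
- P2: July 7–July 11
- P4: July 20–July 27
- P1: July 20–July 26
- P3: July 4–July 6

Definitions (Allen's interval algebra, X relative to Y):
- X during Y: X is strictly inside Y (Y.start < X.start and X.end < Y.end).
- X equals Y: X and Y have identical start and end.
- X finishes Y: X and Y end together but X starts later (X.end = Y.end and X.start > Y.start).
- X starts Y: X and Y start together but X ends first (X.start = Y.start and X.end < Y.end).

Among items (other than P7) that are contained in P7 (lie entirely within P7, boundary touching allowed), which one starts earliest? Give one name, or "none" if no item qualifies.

P3

Target P7 = [July 4, July 8].
P1 [July 20, July 26] → after → excluded.
P2 [July 7, July 11] → overlapped-by → excluded.
P3 [July 4, July 6] → starts → candidate.
P4 [July 20, July 27] → after → excluded.
P5 [July 7, July 16] → overlapped-by → excluded.
P6 [July 27, July 28] → after → excluded.
P8 [July 12, July 21] → after → excluded.
Among candidates, earliest start is July 4 → P3.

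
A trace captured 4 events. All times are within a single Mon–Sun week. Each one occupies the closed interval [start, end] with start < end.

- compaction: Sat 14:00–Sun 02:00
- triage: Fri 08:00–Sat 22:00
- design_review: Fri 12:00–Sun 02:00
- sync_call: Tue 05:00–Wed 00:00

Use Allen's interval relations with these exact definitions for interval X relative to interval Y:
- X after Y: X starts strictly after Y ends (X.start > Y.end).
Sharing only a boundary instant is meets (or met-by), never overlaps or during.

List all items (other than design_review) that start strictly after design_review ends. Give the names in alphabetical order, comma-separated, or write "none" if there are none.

Target design_review = [Fri 12:00, Sun 02:00].
compaction [Sat 14:00, Sun 02:00] → finishes → no.
sync_call [Tue 05:00, Wed 00:00] → before → no.
triage [Fri 08:00, Sat 22:00] → overlaps → no.
Result: none.

none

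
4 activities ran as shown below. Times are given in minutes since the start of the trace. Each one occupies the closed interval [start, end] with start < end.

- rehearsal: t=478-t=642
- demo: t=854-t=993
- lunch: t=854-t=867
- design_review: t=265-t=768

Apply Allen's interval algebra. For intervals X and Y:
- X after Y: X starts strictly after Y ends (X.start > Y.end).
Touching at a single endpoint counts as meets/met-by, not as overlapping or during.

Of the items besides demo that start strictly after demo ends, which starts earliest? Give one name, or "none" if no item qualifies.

none

Target demo = [t=854, t=993].
design_review [t=265, t=768] → before → excluded.
lunch [t=854, t=867] → starts → excluded.
rehearsal [t=478, t=642] → before → excluded.
No candidates → none.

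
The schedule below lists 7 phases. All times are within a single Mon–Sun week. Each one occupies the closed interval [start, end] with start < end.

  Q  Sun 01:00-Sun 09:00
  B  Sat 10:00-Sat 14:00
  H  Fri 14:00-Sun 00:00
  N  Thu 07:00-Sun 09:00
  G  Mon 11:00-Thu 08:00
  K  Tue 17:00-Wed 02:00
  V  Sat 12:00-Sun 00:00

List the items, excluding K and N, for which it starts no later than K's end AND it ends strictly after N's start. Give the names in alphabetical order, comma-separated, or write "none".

G

Conditions: its start is no later than K's end (X.start <= Wed 02:00) AND its end is strictly after N's start (X.end > Thu 07:00).
B: start Sat 10:00 <= Wed 02:00? ✗; end Sat 14:00 > Thu 07:00? ✓ → no.
G: start Mon 11:00 <= Wed 02:00? ✓; end Thu 08:00 > Thu 07:00? ✓ → yes.
H: start Fri 14:00 <= Wed 02:00? ✗; end Sun 00:00 > Thu 07:00? ✓ → no.
Q: start Sun 01:00 <= Wed 02:00? ✗; end Sun 09:00 > Thu 07:00? ✓ → no.
V: start Sat 12:00 <= Wed 02:00? ✗; end Sun 00:00 > Thu 07:00? ✓ → no.
Result: G.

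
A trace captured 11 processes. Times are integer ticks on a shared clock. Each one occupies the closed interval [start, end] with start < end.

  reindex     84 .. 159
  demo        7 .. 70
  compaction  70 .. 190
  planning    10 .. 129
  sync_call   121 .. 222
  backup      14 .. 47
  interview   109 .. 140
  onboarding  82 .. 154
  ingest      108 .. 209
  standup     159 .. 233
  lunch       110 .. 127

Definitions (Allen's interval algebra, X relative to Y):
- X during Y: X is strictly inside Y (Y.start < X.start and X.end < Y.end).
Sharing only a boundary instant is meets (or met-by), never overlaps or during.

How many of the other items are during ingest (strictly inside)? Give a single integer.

Target ingest = [108, 209].
backup [14, 47] → before → no.
compaction [70, 190] → overlaps → no.
demo [7, 70] → before → no.
interview [109, 140] → during → counts.
lunch [110, 127] → during → counts.
onboarding [82, 154] → overlaps → no.
planning [10, 129] → overlaps → no.
reindex [84, 159] → overlaps → no.
standup [159, 233] → overlapped-by → no.
sync_call [121, 222] → overlapped-by → no.
Total: 2.

2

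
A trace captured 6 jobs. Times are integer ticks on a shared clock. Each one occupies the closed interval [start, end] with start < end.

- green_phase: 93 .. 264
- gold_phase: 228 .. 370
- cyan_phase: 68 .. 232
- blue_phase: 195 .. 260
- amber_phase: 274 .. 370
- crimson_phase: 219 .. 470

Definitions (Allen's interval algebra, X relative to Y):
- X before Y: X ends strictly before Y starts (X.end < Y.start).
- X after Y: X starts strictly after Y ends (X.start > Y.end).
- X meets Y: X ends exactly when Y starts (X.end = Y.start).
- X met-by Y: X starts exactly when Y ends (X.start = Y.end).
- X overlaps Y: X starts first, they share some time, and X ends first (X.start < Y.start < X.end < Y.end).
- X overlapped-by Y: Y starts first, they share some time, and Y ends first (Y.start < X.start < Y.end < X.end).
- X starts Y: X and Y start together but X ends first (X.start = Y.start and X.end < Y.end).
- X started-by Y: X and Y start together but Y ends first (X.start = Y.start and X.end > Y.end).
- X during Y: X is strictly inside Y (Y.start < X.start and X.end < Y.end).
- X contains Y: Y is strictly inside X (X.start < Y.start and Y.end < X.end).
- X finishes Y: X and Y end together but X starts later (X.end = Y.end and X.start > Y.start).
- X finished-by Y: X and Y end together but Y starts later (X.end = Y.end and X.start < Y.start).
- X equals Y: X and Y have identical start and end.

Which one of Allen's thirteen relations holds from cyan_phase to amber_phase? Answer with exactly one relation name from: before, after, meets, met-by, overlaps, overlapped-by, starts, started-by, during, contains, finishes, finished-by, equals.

before

cyan_phase = [68, 232]; amber_phase = [274, 370].
Compare endpoints: cyan_phase.start < amber_phase.start, cyan_phase.start < amber_phase.end, cyan_phase.end < amber_phase.start, cyan_phase.end < amber_phase.end.
That pattern is 'before'.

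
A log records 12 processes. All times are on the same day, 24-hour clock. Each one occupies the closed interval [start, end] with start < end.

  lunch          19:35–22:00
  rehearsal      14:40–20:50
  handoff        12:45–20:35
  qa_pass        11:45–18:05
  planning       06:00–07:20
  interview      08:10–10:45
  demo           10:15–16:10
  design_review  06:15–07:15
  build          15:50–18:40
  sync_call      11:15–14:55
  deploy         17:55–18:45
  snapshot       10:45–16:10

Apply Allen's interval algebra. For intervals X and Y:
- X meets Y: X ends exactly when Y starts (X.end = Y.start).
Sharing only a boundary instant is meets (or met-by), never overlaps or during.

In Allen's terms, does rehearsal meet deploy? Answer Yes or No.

rehearsal = [14:40, 20:50], deploy = [17:55, 18:45].
Actual relation of rehearsal to deploy: contains.
Asked whether 'meets' holds → No.

No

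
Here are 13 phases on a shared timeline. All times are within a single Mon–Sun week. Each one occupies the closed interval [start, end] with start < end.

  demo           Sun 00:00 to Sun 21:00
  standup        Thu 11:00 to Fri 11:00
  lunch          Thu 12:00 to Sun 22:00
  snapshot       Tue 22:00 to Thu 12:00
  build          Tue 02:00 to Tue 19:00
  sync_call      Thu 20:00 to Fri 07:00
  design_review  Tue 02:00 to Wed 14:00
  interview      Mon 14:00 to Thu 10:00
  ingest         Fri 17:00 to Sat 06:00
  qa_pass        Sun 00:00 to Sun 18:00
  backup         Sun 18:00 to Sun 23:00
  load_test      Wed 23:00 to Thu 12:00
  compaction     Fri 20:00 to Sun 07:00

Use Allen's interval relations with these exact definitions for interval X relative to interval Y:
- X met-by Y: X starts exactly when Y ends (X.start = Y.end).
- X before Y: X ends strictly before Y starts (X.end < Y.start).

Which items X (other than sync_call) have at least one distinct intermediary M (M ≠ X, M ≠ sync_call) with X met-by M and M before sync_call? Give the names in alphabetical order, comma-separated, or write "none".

Target sync_call = [Thu 20:00, Fri 07:00].
Intermediaries M with M before sync_call: build, design_review, interview, load_test, snapshot.
Via build — items with X met-by build: none.
Via design_review — items with X met-by design_review: none.
Via interview — items with X met-by interview: none.
Via load_test — items with X met-by load_test: lunch.
Via snapshot — items with X met-by snapshot: lunch.
Union: lunch.

lunch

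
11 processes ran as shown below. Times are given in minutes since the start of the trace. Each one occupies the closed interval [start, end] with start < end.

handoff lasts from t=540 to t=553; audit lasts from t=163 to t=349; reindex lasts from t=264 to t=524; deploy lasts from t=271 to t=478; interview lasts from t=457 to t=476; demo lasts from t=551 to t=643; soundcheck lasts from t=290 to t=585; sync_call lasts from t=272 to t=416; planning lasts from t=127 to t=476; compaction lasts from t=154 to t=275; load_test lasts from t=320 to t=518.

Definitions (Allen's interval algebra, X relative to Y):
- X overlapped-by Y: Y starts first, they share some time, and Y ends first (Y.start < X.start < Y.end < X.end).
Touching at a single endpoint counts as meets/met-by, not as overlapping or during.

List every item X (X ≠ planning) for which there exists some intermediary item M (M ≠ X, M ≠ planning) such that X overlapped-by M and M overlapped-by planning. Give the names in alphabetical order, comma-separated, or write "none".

demo, load_test, soundcheck

Target planning = [t=127, t=476].
Intermediaries M with M overlapped-by planning: deploy, load_test, reindex, soundcheck.
Via deploy — items with X overlapped-by deploy: load_test, soundcheck.
Via load_test — items with X overlapped-by load_test: none.
Via reindex — items with X overlapped-by reindex: soundcheck.
Via soundcheck — items with X overlapped-by soundcheck: demo.
Union: demo, load_test, soundcheck.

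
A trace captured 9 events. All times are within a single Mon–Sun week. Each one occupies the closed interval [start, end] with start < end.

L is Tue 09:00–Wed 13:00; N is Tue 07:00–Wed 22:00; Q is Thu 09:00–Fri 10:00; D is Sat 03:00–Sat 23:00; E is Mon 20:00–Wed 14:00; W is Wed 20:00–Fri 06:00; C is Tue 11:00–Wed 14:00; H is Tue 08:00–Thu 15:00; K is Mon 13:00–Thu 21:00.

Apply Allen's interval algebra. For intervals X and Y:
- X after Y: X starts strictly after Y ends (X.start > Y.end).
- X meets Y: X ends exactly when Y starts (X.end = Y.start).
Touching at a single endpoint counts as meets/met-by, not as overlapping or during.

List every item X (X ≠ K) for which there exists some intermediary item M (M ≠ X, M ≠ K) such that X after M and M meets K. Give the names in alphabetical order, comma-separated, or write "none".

Target K = [Mon 13:00, Thu 21:00].
Intermediaries M with M meets K: none.
Union: none.

none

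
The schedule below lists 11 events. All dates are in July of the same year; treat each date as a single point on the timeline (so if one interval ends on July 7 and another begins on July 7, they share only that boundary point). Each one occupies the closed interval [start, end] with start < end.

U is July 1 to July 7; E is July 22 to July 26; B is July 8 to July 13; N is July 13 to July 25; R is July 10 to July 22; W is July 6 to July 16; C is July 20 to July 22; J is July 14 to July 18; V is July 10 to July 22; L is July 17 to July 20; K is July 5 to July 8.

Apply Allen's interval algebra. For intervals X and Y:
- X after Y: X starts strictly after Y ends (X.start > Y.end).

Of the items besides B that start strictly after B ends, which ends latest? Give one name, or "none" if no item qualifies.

E

Target B = [July 8, July 13].
C [July 20, July 22] → after → candidate.
E [July 22, July 26] → after → candidate.
J [July 14, July 18] → after → candidate.
K [July 5, July 8] → meets → excluded.
L [July 17, July 20] → after → candidate.
N [July 13, July 25] → met-by → excluded.
R [July 10, July 22] → overlapped-by → excluded.
U [July 1, July 7] → before → excluded.
V [July 10, July 22] → overlapped-by → excluded.
W [July 6, July 16] → contains → excluded.
Among candidates, latest end is July 26 → E.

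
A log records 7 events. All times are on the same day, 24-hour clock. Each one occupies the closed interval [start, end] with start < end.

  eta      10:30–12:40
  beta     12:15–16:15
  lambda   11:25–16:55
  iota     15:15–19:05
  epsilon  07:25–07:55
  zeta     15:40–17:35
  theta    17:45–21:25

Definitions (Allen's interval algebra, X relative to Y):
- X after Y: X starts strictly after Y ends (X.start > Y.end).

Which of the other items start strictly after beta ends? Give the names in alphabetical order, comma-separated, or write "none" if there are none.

theta

Target beta = [12:15, 16:15].
epsilon [07:25, 07:55] → before → no.
eta [10:30, 12:40] → overlaps → no.
iota [15:15, 19:05] → overlapped-by → no.
lambda [11:25, 16:55] → contains → no.
theta [17:45, 21:25] → after → yes.
zeta [15:40, 17:35] → overlapped-by → no.
Result: theta.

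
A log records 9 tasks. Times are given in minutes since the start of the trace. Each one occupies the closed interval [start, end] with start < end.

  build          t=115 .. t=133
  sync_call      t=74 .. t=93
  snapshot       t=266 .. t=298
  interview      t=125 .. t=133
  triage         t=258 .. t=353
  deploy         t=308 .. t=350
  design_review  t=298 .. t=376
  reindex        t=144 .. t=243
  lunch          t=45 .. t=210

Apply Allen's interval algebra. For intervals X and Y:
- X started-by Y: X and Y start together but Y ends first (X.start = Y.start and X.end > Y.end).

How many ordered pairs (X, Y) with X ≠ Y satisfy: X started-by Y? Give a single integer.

0

Checking all 72 ordered pairs for relation 'started-by'; matching pairs in alphabetical order:
No pair satisfies it.
Count: 0.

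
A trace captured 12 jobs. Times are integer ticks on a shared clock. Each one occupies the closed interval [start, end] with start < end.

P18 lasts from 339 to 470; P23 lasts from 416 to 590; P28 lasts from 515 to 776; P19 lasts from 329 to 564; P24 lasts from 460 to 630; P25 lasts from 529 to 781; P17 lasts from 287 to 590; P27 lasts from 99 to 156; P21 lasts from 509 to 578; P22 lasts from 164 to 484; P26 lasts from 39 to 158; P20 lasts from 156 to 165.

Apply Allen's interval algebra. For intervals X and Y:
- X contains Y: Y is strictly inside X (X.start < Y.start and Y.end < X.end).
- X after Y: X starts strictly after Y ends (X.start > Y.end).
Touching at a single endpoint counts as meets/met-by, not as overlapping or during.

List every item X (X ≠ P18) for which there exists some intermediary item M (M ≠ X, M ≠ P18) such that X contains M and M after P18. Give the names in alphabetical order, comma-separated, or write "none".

Target P18 = [339, 470].
Intermediaries M with M after P18: P21, P25, P28.
Via P21 — items with X contains P21: P17, P23, P24.
Via P25 — items with X contains P25: none.
Via P28 — items with X contains P28: none.
Union: P17, P23, P24.

P17, P23, P24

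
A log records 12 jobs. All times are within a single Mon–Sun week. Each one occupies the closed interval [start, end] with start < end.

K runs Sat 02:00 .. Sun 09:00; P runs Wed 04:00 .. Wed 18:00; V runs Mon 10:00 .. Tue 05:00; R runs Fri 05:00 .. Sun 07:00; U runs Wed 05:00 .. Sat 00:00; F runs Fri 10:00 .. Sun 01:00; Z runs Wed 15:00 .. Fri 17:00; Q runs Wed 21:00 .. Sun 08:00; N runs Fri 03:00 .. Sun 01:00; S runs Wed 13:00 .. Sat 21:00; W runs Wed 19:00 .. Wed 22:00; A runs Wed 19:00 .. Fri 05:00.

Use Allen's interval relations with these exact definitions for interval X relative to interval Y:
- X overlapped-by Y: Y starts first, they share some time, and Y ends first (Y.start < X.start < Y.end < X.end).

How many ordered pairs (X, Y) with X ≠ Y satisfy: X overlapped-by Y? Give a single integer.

Checking all 132 ordered pairs for relation 'overlapped-by'; matching pairs in alphabetical order:
(F, S): F overlapped-by S ✓
(F, U): F overlapped-by U ✓
(F, Z): F overlapped-by Z ✓
(K, F): K overlapped-by F ✓
(K, N): K overlapped-by N ✓
(K, Q): K overlapped-by Q ✓
(K, R): K overlapped-by R ✓
(K, S): K overlapped-by S ✓
(N, A): N overlapped-by A ✓
(N, S): N overlapped-by S ✓
(N, U): N overlapped-by U ✓
(N, Z): N overlapped-by Z ✓
(Q, A): Q overlapped-by A ✓
(Q, S): Q overlapped-by S ✓
(Q, U): Q overlapped-by U ✓
(Q, W): Q overlapped-by W ✓
(Q, Z): Q overlapped-by Z ✓
(R, N): R overlapped-by N ✓
(R, S): R overlapped-by S ✓
(R, U): R overlapped-by U ✓
(R, Z): R overlapped-by Z ✓
(S, P): S overlapped-by P ✓
(S, U): S overlapped-by U ✓
(U, P): U overlapped-by P ✓
... plus 1 further pairs not listed.
Count: 25.

25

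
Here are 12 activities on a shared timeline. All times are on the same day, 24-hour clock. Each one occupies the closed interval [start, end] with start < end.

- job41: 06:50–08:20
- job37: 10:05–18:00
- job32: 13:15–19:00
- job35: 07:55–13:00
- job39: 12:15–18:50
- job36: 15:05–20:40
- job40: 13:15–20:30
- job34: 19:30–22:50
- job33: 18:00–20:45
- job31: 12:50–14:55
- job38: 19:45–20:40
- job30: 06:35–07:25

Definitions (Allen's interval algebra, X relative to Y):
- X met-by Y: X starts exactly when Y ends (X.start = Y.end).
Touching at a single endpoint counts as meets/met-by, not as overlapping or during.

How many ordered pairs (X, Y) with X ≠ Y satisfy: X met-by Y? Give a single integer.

1

Checking all 132 ordered pairs for relation 'met-by'; matching pairs in alphabetical order:
(job33, job37): job33 met-by job37 ✓
Count: 1.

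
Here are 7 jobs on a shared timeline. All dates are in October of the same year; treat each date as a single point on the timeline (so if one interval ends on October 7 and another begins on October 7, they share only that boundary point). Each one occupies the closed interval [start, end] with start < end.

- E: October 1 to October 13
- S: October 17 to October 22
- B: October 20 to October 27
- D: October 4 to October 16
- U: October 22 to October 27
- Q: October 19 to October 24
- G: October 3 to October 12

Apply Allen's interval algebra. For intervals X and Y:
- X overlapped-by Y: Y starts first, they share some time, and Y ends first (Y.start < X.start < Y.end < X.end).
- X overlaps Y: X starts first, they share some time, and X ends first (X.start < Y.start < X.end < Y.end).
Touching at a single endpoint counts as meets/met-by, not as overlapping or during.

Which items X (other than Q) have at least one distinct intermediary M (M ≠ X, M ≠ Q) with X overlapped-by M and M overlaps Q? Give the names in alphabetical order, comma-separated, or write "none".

Target Q = [October 19, October 24].
Intermediaries M with M overlaps Q: S.
Via S — items with X overlapped-by S: B.
Union: B.

B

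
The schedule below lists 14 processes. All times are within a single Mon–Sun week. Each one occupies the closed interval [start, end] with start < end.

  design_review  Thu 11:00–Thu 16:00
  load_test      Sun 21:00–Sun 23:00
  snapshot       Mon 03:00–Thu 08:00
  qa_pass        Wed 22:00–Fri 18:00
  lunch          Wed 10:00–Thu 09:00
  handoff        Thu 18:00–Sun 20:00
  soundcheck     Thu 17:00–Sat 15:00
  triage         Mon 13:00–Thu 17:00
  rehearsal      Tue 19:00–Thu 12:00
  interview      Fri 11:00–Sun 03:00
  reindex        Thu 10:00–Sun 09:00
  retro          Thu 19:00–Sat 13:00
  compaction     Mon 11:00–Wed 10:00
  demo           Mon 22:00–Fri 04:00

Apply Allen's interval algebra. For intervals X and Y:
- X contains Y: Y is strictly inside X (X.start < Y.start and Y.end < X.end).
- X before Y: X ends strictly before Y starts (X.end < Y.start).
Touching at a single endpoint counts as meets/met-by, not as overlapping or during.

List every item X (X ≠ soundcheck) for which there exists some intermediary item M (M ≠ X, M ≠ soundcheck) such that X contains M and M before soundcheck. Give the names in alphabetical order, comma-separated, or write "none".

Target soundcheck = [Thu 17:00, Sat 15:00].
Intermediaries M with M before soundcheck: compaction, design_review, lunch, rehearsal, snapshot.
Via compaction — items with X contains compaction: snapshot.
Via design_review — items with X contains design_review: demo, qa_pass, reindex, triage.
Via lunch — items with X contains lunch: demo, rehearsal, triage.
Via rehearsal — items with X contains rehearsal: demo, triage.
Via snapshot — items with X contains snapshot: none.
Union: demo, qa_pass, rehearsal, reindex, snapshot, triage.

demo, qa_pass, rehearsal, reindex, snapshot, triage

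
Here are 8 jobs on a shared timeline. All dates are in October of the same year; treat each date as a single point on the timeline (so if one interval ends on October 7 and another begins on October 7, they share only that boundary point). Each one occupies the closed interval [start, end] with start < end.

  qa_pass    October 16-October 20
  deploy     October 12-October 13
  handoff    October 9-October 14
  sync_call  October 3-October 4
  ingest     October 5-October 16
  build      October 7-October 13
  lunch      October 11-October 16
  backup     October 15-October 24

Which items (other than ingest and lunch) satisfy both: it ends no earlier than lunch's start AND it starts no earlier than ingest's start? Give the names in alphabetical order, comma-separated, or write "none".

backup, build, deploy, handoff, qa_pass

Conditions: its end is no earlier than lunch's start (X.end >= October 11) AND its start is no earlier than ingest's start (X.start >= October 5).
backup: end October 24 >= October 11? ✓; start October 15 >= October 5? ✓ → yes.
build: end October 13 >= October 11? ✓; start October 7 >= October 5? ✓ → yes.
deploy: end October 13 >= October 11? ✓; start October 12 >= October 5? ✓ → yes.
handoff: end October 14 >= October 11? ✓; start October 9 >= October 5? ✓ → yes.
qa_pass: end October 20 >= October 11? ✓; start October 16 >= October 5? ✓ → yes.
sync_call: end October 4 >= October 11? ✗; start October 3 >= October 5? ✗ → no.
Result: backup, build, deploy, handoff, qa_pass.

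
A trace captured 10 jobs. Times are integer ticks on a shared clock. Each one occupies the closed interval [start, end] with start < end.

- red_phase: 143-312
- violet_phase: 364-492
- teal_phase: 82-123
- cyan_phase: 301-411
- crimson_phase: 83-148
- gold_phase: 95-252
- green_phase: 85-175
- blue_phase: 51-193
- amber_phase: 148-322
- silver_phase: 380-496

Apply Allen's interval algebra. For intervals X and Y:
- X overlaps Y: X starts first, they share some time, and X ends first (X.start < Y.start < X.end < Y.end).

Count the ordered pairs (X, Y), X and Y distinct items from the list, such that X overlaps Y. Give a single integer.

20

Checking all 90 ordered pairs for relation 'overlaps'; matching pairs in alphabetical order:
(amber_phase, cyan_phase): amber_phase overlaps cyan_phase ✓
(blue_phase, amber_phase): blue_phase overlaps amber_phase ✓
(blue_phase, gold_phase): blue_phase overlaps gold_phase ✓
(blue_phase, red_phase): blue_phase overlaps red_phase ✓
(crimson_phase, gold_phase): crimson_phase overlaps gold_phase ✓
(crimson_phase, green_phase): crimson_phase overlaps green_phase ✓
(crimson_phase, red_phase): crimson_phase overlaps red_phase ✓
(cyan_phase, silver_phase): cyan_phase overlaps silver_phase ✓
(cyan_phase, violet_phase): cyan_phase overlaps violet_phase ✓
(gold_phase, amber_phase): gold_phase overlaps amber_phase ✓
(gold_phase, red_phase): gold_phase overlaps red_phase ✓
(green_phase, amber_phase): green_phase overlaps amber_phase ✓
(green_phase, gold_phase): green_phase overlaps gold_phase ✓
(green_phase, red_phase): green_phase overlaps red_phase ✓
(red_phase, amber_phase): red_phase overlaps amber_phase ✓
(red_phase, cyan_phase): red_phase overlaps cyan_phase ✓
(teal_phase, crimson_phase): teal_phase overlaps crimson_phase ✓
(teal_phase, gold_phase): teal_phase overlaps gold_phase ✓
(teal_phase, green_phase): teal_phase overlaps green_phase ✓
(violet_phase, silver_phase): violet_phase overlaps silver_phase ✓
Count: 20.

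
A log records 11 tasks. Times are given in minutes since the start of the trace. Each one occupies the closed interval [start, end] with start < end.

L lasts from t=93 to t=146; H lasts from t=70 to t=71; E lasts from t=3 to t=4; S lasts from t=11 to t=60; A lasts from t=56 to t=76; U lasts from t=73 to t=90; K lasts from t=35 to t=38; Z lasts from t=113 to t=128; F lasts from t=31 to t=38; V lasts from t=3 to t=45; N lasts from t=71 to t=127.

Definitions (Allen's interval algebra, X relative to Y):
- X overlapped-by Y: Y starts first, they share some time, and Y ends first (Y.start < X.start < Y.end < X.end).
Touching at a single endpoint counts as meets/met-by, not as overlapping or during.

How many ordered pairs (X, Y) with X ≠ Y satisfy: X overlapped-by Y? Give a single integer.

Checking all 110 ordered pairs for relation 'overlapped-by'; matching pairs in alphabetical order:
(A, S): A overlapped-by S ✓
(L, N): L overlapped-by N ✓
(N, A): N overlapped-by A ✓
(S, V): S overlapped-by V ✓
(U, A): U overlapped-by A ✓
(Z, N): Z overlapped-by N ✓
Count: 6.

6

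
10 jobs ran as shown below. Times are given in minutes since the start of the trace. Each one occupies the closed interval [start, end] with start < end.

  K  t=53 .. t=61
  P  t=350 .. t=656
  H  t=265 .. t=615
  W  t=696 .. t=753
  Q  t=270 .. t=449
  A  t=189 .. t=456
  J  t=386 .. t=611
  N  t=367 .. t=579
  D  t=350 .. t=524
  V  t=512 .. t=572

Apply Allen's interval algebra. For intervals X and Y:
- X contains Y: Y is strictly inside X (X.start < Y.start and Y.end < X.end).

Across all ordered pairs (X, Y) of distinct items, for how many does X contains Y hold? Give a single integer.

Checking all 90 ordered pairs for relation 'contains'; matching pairs in alphabetical order:
(A, Q): A contains Q ✓
(H, D): H contains D ✓
(H, J): H contains J ✓
(H, N): H contains N ✓
(H, Q): H contains Q ✓
(H, V): H contains V ✓
(J, V): J contains V ✓
(N, V): N contains V ✓
(P, J): P contains J ✓
(P, N): P contains N ✓
(P, V): P contains V ✓
Count: 11.

11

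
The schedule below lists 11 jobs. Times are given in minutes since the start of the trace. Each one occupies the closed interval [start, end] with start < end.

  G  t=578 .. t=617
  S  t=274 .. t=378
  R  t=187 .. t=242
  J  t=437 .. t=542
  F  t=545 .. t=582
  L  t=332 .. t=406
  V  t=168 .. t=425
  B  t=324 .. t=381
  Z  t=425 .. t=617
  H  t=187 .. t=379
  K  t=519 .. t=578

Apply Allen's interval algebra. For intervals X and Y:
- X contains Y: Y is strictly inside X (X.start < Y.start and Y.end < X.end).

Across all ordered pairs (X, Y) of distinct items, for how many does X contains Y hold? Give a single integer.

9

Checking all 110 ordered pairs for relation 'contains'; matching pairs in alphabetical order:
(H, S): H contains S ✓
(V, B): V contains B ✓
(V, H): V contains H ✓
(V, L): V contains L ✓
(V, R): V contains R ✓
(V, S): V contains S ✓
(Z, F): Z contains F ✓
(Z, J): Z contains J ✓
(Z, K): Z contains K ✓
Count: 9.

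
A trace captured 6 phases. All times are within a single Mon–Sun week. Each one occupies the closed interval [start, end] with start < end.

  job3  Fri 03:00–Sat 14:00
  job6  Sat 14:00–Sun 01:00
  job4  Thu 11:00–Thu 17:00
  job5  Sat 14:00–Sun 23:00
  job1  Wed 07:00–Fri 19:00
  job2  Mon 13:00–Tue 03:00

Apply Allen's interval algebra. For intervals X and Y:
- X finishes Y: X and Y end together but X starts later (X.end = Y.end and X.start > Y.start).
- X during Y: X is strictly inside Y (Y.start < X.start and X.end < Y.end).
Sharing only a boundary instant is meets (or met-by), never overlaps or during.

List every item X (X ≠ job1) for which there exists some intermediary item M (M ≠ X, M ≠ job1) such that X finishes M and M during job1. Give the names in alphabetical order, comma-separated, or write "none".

none

Target job1 = [Wed 07:00, Fri 19:00].
Intermediaries M with M during job1: job4.
Via job4 — items with X finishes job4: none.
Union: none.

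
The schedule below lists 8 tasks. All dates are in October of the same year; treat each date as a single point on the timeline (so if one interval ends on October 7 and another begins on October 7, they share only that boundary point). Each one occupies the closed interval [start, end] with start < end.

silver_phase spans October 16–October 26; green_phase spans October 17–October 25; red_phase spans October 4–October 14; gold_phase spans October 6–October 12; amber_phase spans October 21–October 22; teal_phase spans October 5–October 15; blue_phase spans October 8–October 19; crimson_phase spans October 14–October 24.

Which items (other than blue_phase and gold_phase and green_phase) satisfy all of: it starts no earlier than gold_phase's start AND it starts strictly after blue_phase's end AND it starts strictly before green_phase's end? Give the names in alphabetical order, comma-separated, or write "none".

Conditions: its start is no earlier than gold_phase's start (X.start >= October 6) AND its start is strictly after blue_phase's end (X.start > October 19) AND its start is strictly before green_phase's end (X.start < October 25).
amber_phase: start October 21 >= October 6? ✓; start October 21 > October 19? ✓; start October 21 < October 25? ✓ → yes.
crimson_phase: start October 14 >= October 6? ✓; start October 14 > October 19? ✗; start October 14 < October 25? ✓ → no.
red_phase: start October 4 >= October 6? ✗; start October 4 > October 19? ✗; start October 4 < October 25? ✓ → no.
silver_phase: start October 16 >= October 6? ✓; start October 16 > October 19? ✗; start October 16 < October 25? ✓ → no.
teal_phase: start October 5 >= October 6? ✗; start October 5 > October 19? ✗; start October 5 < October 25? ✓ → no.
Result: amber_phase.

amber_phase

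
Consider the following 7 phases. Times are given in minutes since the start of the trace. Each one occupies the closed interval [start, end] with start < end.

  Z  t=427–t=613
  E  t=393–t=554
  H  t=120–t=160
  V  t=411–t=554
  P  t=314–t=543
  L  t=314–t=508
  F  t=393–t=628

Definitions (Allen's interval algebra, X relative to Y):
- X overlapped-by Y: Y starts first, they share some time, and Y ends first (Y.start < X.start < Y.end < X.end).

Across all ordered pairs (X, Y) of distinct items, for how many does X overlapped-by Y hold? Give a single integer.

Checking all 42 ordered pairs for relation 'overlapped-by'; matching pairs in alphabetical order:
(E, L): E overlapped-by L ✓
(E, P): E overlapped-by P ✓
(F, L): F overlapped-by L ✓
(F, P): F overlapped-by P ✓
(V, L): V overlapped-by L ✓
(V, P): V overlapped-by P ✓
(Z, E): Z overlapped-by E ✓
(Z, L): Z overlapped-by L ✓
(Z, P): Z overlapped-by P ✓
(Z, V): Z overlapped-by V ✓
Count: 10.

10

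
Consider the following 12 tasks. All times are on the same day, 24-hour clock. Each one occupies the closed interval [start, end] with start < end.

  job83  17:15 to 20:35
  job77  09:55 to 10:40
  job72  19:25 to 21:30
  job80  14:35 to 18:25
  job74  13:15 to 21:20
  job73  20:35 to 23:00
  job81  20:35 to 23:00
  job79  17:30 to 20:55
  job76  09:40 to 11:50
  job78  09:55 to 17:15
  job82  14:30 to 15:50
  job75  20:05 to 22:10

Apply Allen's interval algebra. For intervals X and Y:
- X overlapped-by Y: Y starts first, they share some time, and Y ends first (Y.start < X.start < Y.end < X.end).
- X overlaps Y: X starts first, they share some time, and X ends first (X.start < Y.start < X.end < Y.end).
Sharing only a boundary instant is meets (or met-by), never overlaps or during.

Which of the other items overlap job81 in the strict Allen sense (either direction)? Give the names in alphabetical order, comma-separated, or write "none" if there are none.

job72, job74, job75, job79

Target job81 = [20:35, 23:00].
job72 [19:25, 21:30] → overlaps → yes.
job73 [20:35, 23:00] → equals → no.
job74 [13:15, 21:20] → overlaps → yes.
job75 [20:05, 22:10] → overlaps → yes.
job76 [09:40, 11:50] → before → no.
job77 [09:55, 10:40] → before → no.
job78 [09:55, 17:15] → before → no.
job79 [17:30, 20:55] → overlaps → yes.
job80 [14:35, 18:25] → before → no.
job82 [14:30, 15:50] → before → no.
job83 [17:15, 20:35] → meets → no.
Result: job72, job74, job75, job79.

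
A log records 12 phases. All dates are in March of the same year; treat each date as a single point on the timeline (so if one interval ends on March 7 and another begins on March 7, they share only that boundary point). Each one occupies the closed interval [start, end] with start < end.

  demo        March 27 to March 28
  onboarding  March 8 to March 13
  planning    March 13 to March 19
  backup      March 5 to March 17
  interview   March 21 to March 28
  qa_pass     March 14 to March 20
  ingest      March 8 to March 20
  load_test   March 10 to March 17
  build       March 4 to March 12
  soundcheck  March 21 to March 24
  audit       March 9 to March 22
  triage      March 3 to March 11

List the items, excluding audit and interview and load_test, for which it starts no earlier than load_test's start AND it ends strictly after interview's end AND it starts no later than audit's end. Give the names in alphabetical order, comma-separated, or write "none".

none

Conditions: its start is no earlier than load_test's start (X.start >= March 10) AND its end is strictly after interview's end (X.end > March 28) AND its start is no later than audit's end (X.start <= March 22).
backup: start March 5 >= March 10? ✗; end March 17 > March 28? ✗; start March 5 <= March 22? ✓ → no.
build: start March 4 >= March 10? ✗; end March 12 > March 28? ✗; start March 4 <= March 22? ✓ → no.
demo: start March 27 >= March 10? ✓; end March 28 > March 28? ✗; start March 27 <= March 22? ✗ → no.
ingest: start March 8 >= March 10? ✗; end March 20 > March 28? ✗; start March 8 <= March 22? ✓ → no.
onboarding: start March 8 >= March 10? ✗; end March 13 > March 28? ✗; start March 8 <= March 22? ✓ → no.
planning: start March 13 >= March 10? ✓; end March 19 > March 28? ✗; start March 13 <= March 22? ✓ → no.
qa_pass: start March 14 >= March 10? ✓; end March 20 > March 28? ✗; start March 14 <= March 22? ✓ → no.
soundcheck: start March 21 >= March 10? ✓; end March 24 > March 28? ✗; start March 21 <= March 22? ✓ → no.
triage: start March 3 >= March 10? ✗; end March 11 > March 28? ✗; start March 3 <= March 22? ✓ → no.
Result: none.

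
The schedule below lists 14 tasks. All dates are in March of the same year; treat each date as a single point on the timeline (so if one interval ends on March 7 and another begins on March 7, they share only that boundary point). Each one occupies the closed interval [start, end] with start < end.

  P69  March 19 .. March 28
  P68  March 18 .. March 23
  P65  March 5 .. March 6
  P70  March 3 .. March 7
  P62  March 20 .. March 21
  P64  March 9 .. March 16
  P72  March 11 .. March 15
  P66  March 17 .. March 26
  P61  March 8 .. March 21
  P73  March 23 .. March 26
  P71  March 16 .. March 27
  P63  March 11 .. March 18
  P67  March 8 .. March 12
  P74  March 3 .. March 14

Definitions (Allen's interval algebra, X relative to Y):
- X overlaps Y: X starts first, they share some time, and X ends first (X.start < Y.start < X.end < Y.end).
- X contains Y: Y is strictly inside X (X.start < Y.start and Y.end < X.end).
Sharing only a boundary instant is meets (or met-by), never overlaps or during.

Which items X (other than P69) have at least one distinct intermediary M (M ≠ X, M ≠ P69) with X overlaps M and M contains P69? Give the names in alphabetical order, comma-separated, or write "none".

Target P69 = [March 19, March 28].
Intermediaries M with M contains P69: none.
Union: none.

none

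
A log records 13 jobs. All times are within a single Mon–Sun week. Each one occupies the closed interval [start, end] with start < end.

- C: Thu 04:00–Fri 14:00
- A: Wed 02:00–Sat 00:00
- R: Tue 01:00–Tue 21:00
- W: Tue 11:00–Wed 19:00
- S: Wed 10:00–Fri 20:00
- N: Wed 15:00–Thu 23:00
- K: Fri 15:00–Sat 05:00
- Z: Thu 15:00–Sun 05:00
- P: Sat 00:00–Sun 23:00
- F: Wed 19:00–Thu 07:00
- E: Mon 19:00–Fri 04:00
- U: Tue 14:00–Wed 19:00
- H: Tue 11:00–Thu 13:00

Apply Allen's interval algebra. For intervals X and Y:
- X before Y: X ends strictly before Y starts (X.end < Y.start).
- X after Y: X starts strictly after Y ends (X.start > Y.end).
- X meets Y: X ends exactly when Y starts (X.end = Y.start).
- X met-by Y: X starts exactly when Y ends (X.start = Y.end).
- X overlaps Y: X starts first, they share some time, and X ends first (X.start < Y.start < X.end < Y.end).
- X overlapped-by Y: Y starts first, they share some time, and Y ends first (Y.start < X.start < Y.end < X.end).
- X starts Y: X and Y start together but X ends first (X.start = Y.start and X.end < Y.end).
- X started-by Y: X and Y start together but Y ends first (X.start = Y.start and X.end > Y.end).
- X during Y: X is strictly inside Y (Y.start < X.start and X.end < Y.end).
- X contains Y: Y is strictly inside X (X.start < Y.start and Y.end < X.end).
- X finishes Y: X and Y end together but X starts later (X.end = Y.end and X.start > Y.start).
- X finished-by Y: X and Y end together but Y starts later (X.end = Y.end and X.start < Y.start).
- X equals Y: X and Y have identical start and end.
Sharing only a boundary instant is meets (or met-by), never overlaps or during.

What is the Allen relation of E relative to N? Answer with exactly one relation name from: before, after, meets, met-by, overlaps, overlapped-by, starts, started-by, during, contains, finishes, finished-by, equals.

contains

E = [Mon 19:00, Fri 04:00]; N = [Wed 15:00, Thu 23:00].
Compare endpoints: E.start < N.start, E.start < N.end, E.end > N.start, E.end > N.end.
That pattern is 'contains'.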